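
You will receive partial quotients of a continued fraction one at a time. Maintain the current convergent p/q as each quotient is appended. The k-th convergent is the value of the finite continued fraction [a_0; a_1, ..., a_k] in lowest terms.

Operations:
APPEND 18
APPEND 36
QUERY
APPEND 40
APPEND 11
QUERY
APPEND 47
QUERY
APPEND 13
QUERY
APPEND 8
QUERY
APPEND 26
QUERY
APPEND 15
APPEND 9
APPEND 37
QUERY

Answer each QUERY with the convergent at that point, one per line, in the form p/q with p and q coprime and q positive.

APPEND 18: p_0 = 18·1 + 0 = 18, q_0 = 18·0 + 1 = 1 → 18/1
APPEND 36: p_1 = 36·18 + 1 = 649, q_1 = 36·1 + 0 = 36 → 649/36
APPEND 40: p_2 = 40·649 + 18 = 25978, q_2 = 40·36 + 1 = 1441 → 25978/1441
APPEND 11: p_3 = 11·25978 + 649 = 286407, q_3 = 11·1441 + 36 = 15887 → 286407/15887
APPEND 47: p_4 = 47·286407 + 25978 = 13487107, q_4 = 47·15887 + 1441 = 748130 → 13487107/748130
APPEND 13: p_5 = 13·13487107 + 286407 = 175618798, q_5 = 13·748130 + 15887 = 9741577 → 175618798/9741577
APPEND 8: p_6 = 8·175618798 + 13487107 = 1418437491, q_6 = 8·9741577 + 748130 = 78680746 → 1418437491/78680746
APPEND 26: p_7 = 26·1418437491 + 175618798 = 37054993564, q_7 = 26·78680746 + 9741577 = 2055440973 → 37054993564/2055440973
APPEND 15: p_8 = 15·37054993564 + 1418437491 = 557243340951, q_8 = 15·2055440973 + 78680746 = 30910295341 → 557243340951/30910295341
APPEND 9: p_9 = 9·557243340951 + 37054993564 = 5052245062123, q_9 = 9·30910295341 + 2055440973 = 280248099042 → 5052245062123/280248099042
APPEND 37: p_10 = 37·5052245062123 + 557243340951 = 187490310639502, q_10 = 37·280248099042 + 30910295341 = 10400089959895 → 187490310639502/10400089959895

649/36
286407/15887
13487107/748130
175618798/9741577
1418437491/78680746
37054993564/2055440973
187490310639502/10400089959895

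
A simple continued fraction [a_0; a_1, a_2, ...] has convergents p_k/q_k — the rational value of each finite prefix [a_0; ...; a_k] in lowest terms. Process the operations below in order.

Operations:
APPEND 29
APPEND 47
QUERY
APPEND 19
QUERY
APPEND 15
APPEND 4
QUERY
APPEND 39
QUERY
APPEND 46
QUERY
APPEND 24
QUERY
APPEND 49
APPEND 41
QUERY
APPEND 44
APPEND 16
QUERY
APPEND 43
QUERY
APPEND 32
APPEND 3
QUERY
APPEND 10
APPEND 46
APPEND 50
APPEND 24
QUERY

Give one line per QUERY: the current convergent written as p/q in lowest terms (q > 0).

1364/47
25945/894
1588101/54722
62326478/2147615
2868606089/98845012
68908872614/2374427903
138624446803789/4776652730522
97784305450498045/3369403308014154
4210827989434146826/145094631410563849
408743667891463736257/14084287456748735815
233856369742544713445772347/8058107302399395104851255

APPEND 29: p_0 = 29·1 + 0 = 29, q_0 = 29·0 + 1 = 1 → 29/1
APPEND 47: p_1 = 47·29 + 1 = 1364, q_1 = 47·1 + 0 = 47 → 1364/47
APPEND 19: p_2 = 19·1364 + 29 = 25945, q_2 = 19·47 + 1 = 894 → 25945/894
APPEND 15: p_3 = 15·25945 + 1364 = 390539, q_3 = 15·894 + 47 = 13457 → 390539/13457
APPEND 4: p_4 = 4·390539 + 25945 = 1588101, q_4 = 4·13457 + 894 = 54722 → 1588101/54722
APPEND 39: p_5 = 39·1588101 + 390539 = 62326478, q_5 = 39·54722 + 13457 = 2147615 → 62326478/2147615
APPEND 46: p_6 = 46·62326478 + 1588101 = 2868606089, q_6 = 46·2147615 + 54722 = 98845012 → 2868606089/98845012
APPEND 24: p_7 = 24·2868606089 + 62326478 = 68908872614, q_7 = 24·98845012 + 2147615 = 2374427903 → 68908872614/2374427903
APPEND 49: p_8 = 49·68908872614 + 2868606089 = 3379403364175, q_8 = 49·2374427903 + 98845012 = 116445812259 → 3379403364175/116445812259
APPEND 41: p_9 = 41·3379403364175 + 68908872614 = 138624446803789, q_9 = 41·116445812259 + 2374427903 = 4776652730522 → 138624446803789/4776652730522
APPEND 44: p_10 = 44·138624446803789 + 3379403364175 = 6102855062730891, q_10 = 44·4776652730522 + 116445812259 = 210289165955227 → 6102855062730891/210289165955227
APPEND 16: p_11 = 16·6102855062730891 + 138624446803789 = 97784305450498045, q_11 = 16·210289165955227 + 4776652730522 = 3369403308014154 → 97784305450498045/3369403308014154
APPEND 43: p_12 = 43·97784305450498045 + 6102855062730891 = 4210827989434146826, q_12 = 43·3369403308014154 + 210289165955227 = 145094631410563849 → 4210827989434146826/145094631410563849
APPEND 32: p_13 = 32·4210827989434146826 + 97784305450498045 = 134844279967343196477, q_13 = 32·145094631410563849 + 3369403308014154 = 4646397608446057322 → 134844279967343196477/4646397608446057322
APPEND 3: p_14 = 3·134844279967343196477 + 4210827989434146826 = 408743667891463736257, q_14 = 3·4646397608446057322 + 145094631410563849 = 14084287456748735815 → 408743667891463736257/14084287456748735815
APPEND 10: p_15 = 10·408743667891463736257 + 134844279967343196477 = 4222280958881980559047, q_15 = 10·14084287456748735815 + 4646397608446057322 = 145489272175933415472 → 4222280958881980559047/145489272175933415472
APPEND 46: p_16 = 46·4222280958881980559047 + 408743667891463736257 = 194633667776462569452419, q_16 = 46·145489272175933415472 + 14084287456748735815 = 6706590807549685847527 → 194633667776462569452419/6706590807549685847527
APPEND 50: p_17 = 50·194633667776462569452419 + 4222280958881980559047 = 9735905669782010453179997, q_17 = 50·6706590807549685847527 + 145489272175933415472 = 335475029649660225791822 → 9735905669782010453179997/335475029649660225791822
APPEND 24: p_18 = 24·9735905669782010453179997 + 194633667776462569452419 = 233856369742544713445772347, q_18 = 24·335475029649660225791822 + 6706590807549685847527 = 8058107302399395104851255 → 233856369742544713445772347/8058107302399395104851255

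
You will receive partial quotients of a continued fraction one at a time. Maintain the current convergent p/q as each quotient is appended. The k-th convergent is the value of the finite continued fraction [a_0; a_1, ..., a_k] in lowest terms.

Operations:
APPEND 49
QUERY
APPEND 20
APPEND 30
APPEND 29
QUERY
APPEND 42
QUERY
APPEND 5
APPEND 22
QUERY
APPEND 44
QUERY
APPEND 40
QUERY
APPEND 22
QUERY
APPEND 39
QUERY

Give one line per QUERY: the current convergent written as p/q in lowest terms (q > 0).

49/1
855872/17449
35976103/733459
4012176617/81797827
176716507535/3602789132
7072672478017/144193363107
155775511023909/3175856777486
6082317602410468/124002607685061

APPEND 49: p_0 = 49·1 + 0 = 49, q_0 = 49·0 + 1 = 1 → 49/1
APPEND 20: p_1 = 20·49 + 1 = 981, q_1 = 20·1 + 0 = 20 → 981/20
APPEND 30: p_2 = 30·981 + 49 = 29479, q_2 = 30·20 + 1 = 601 → 29479/601
APPEND 29: p_3 = 29·29479 + 981 = 855872, q_3 = 29·601 + 20 = 17449 → 855872/17449
APPEND 42: p_4 = 42·855872 + 29479 = 35976103, q_4 = 42·17449 + 601 = 733459 → 35976103/733459
APPEND 5: p_5 = 5·35976103 + 855872 = 180736387, q_5 = 5·733459 + 17449 = 3684744 → 180736387/3684744
APPEND 22: p_6 = 22·180736387 + 35976103 = 4012176617, q_6 = 22·3684744 + 733459 = 81797827 → 4012176617/81797827
APPEND 44: p_7 = 44·4012176617 + 180736387 = 176716507535, q_7 = 44·81797827 + 3684744 = 3602789132 → 176716507535/3602789132
APPEND 40: p_8 = 40·176716507535 + 4012176617 = 7072672478017, q_8 = 40·3602789132 + 81797827 = 144193363107 → 7072672478017/144193363107
APPEND 22: p_9 = 22·7072672478017 + 176716507535 = 155775511023909, q_9 = 22·144193363107 + 3602789132 = 3175856777486 → 155775511023909/3175856777486
APPEND 39: p_10 = 39·155775511023909 + 7072672478017 = 6082317602410468, q_10 = 39·3175856777486 + 144193363107 = 124002607685061 → 6082317602410468/124002607685061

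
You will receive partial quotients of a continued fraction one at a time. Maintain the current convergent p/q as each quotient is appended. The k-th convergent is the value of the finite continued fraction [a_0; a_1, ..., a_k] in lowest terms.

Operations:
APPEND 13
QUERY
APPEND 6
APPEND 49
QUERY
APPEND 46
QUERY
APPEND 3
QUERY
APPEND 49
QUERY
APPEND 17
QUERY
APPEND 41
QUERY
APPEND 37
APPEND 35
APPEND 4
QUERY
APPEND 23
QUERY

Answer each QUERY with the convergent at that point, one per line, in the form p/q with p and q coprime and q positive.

13/1
3884/295
178743/13576
540113/41023
26644280/2023703
453492873/34443974
18619852073/1414226637
97278190168226/7388533872111
2261545574406361/171770322319195

APPEND 13: p_0 = 13·1 + 0 = 13, q_0 = 13·0 + 1 = 1 → 13/1
APPEND 6: p_1 = 6·13 + 1 = 79, q_1 = 6·1 + 0 = 6 → 79/6
APPEND 49: p_2 = 49·79 + 13 = 3884, q_2 = 49·6 + 1 = 295 → 3884/295
APPEND 46: p_3 = 46·3884 + 79 = 178743, q_3 = 46·295 + 6 = 13576 → 178743/13576
APPEND 3: p_4 = 3·178743 + 3884 = 540113, q_4 = 3·13576 + 295 = 41023 → 540113/41023
APPEND 49: p_5 = 49·540113 + 178743 = 26644280, q_5 = 49·41023 + 13576 = 2023703 → 26644280/2023703
APPEND 17: p_6 = 17·26644280 + 540113 = 453492873, q_6 = 17·2023703 + 41023 = 34443974 → 453492873/34443974
APPEND 41: p_7 = 41·453492873 + 26644280 = 18619852073, q_7 = 41·34443974 + 2023703 = 1414226637 → 18619852073/1414226637
APPEND 37: p_8 = 37·18619852073 + 453492873 = 689388019574, q_8 = 37·1414226637 + 34443974 = 52360829543 → 689388019574/52360829543
APPEND 35: p_9 = 35·689388019574 + 18619852073 = 24147200537163, q_9 = 35·52360829543 + 1414226637 = 1834043260642 → 24147200537163/1834043260642
APPEND 4: p_10 = 4·24147200537163 + 689388019574 = 97278190168226, q_10 = 4·1834043260642 + 52360829543 = 7388533872111 → 97278190168226/7388533872111
APPEND 23: p_11 = 23·97278190168226 + 24147200537163 = 2261545574406361, q_11 = 23·7388533872111 + 1834043260642 = 171770322319195 → 2261545574406361/171770322319195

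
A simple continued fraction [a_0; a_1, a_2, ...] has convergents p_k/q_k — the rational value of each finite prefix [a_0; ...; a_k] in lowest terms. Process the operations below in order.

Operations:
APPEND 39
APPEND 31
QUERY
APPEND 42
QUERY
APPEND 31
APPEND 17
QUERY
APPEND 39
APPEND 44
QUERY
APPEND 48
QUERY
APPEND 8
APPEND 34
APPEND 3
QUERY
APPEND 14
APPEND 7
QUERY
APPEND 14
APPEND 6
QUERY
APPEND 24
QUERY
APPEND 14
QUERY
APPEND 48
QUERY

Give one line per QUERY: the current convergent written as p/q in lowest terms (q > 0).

APPEND 39: p_0 = 39·1 + 0 = 39, q_0 = 39·0 + 1 = 1 → 39/1
APPEND 31: p_1 = 31·39 + 1 = 1210, q_1 = 31·1 + 0 = 31 → 1210/31
APPEND 42: p_2 = 42·1210 + 39 = 50859, q_2 = 42·31 + 1 = 1303 → 50859/1303
APPEND 31: p_3 = 31·50859 + 1210 = 1577839, q_3 = 31·1303 + 31 = 40424 → 1577839/40424
APPEND 17: p_4 = 17·1577839 + 50859 = 26874122, q_4 = 17·40424 + 1303 = 688511 → 26874122/688511
APPEND 39: p_5 = 39·26874122 + 1577839 = 1049668597, q_5 = 39·688511 + 40424 = 26892353 → 1049668597/26892353
APPEND 44: p_6 = 44·1049668597 + 26874122 = 46212292390, q_6 = 44·26892353 + 688511 = 1183952043 → 46212292390/1183952043
APPEND 48: p_7 = 48·46212292390 + 1049668597 = 2219239703317, q_7 = 48·1183952043 + 26892353 = 56856590417 → 2219239703317/56856590417
APPEND 8: p_8 = 8·2219239703317 + 46212292390 = 17800129918926, q_8 = 8·56856590417 + 1183952043 = 456036675379 → 17800129918926/456036675379
APPEND 34: p_9 = 34·17800129918926 + 2219239703317 = 607423656946801, q_9 = 34·456036675379 + 56856590417 = 15562103553303 → 607423656946801/15562103553303
APPEND 3: p_10 = 3·607423656946801 + 17800129918926 = 1840071100759329, q_10 = 3·15562103553303 + 456036675379 = 47142347335288 → 1840071100759329/47142347335288
APPEND 14: p_11 = 14·1840071100759329 + 607423656946801 = 26368419067577407, q_11 = 14·47142347335288 + 15562103553303 = 675554966247335 → 26368419067577407/675554966247335
APPEND 7: p_12 = 7·26368419067577407 + 1840071100759329 = 186419004573801178, q_12 = 7·675554966247335 + 47142347335288 = 4776027111066633 → 186419004573801178/4776027111066633
APPEND 14: p_13 = 14·186419004573801178 + 26368419067577407 = 2636234483100793899, q_13 = 14·4776027111066633 + 675554966247335 = 67539934521180197 → 2636234483100793899/67539934521180197
APPEND 6: p_14 = 6·2636234483100793899 + 186419004573801178 = 16003825903178564572, q_14 = 6·67539934521180197 + 4776027111066633 = 410015634238147815 → 16003825903178564572/410015634238147815
APPEND 24: p_15 = 24·16003825903178564572 + 2636234483100793899 = 386728056159386343627, q_15 = 24·410015634238147815 + 67539934521180197 = 9907915156236727757 → 386728056159386343627/9907915156236727757
APPEND 14: p_16 = 14·386728056159386343627 + 16003825903178564572 = 5430196612134587375350, q_16 = 14·9907915156236727757 + 410015634238147815 = 139120827821552336413 → 5430196612134587375350/139120827821552336413
APPEND 48: p_17 = 48·5430196612134587375350 + 386728056159386343627 = 261036165438619580360427, q_17 = 48·139120827821552336413 + 9907915156236727757 = 6687707650590748875581 → 261036165438619580360427/6687707650590748875581

1210/31
50859/1303
26874122/688511
46212292390/1183952043
2219239703317/56856590417
1840071100759329/47142347335288
186419004573801178/4776027111066633
16003825903178564572/410015634238147815
386728056159386343627/9907915156236727757
5430196612134587375350/139120827821552336413
261036165438619580360427/6687707650590748875581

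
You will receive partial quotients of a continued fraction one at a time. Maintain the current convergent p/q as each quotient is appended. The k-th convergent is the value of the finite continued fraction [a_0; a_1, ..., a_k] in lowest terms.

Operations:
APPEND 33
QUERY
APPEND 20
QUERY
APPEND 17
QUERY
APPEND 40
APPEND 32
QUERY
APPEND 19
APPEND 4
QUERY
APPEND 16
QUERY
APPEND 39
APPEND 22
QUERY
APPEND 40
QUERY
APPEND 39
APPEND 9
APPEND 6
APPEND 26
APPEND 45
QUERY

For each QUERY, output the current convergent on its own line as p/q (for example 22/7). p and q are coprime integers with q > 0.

APPEND 33: p_0 = 33·1 + 0 = 33, q_0 = 33·0 + 1 = 1 → 33/1
APPEND 20: p_1 = 20·33 + 1 = 661, q_1 = 20·1 + 0 = 20 → 661/20
APPEND 17: p_2 = 17·661 + 33 = 11270, q_2 = 17·20 + 1 = 341 → 11270/341
APPEND 40: p_3 = 40·11270 + 661 = 451461, q_3 = 40·341 + 20 = 13660 → 451461/13660
APPEND 32: p_4 = 32·451461 + 11270 = 14458022, q_4 = 32·13660 + 341 = 437461 → 14458022/437461
APPEND 19: p_5 = 19·14458022 + 451461 = 275153879, q_5 = 19·437461 + 13660 = 8325419 → 275153879/8325419
APPEND 4: p_6 = 4·275153879 + 14458022 = 1115073538, q_6 = 4·8325419 + 437461 = 33739137 → 1115073538/33739137
APPEND 16: p_7 = 16·1115073538 + 275153879 = 18116330487, q_7 = 16·33739137 + 8325419 = 548151611 → 18116330487/548151611
APPEND 39: p_8 = 39·18116330487 + 1115073538 = 707651962531, q_8 = 39·548151611 + 33739137 = 21411651966 → 707651962531/21411651966
APPEND 22: p_9 = 22·707651962531 + 18116330487 = 15586459506169, q_9 = 22·21411651966 + 548151611 = 471604494863 → 15586459506169/471604494863
APPEND 40: p_10 = 40·15586459506169 + 707651962531 = 624166032209291, q_10 = 40·471604494863 + 21411651966 = 18885591446486 → 624166032209291/18885591446486
APPEND 39: p_11 = 39·624166032209291 + 15586459506169 = 24358061715668518, q_11 = 39·18885591446486 + 471604494863 = 737009670907817 → 24358061715668518/737009670907817
APPEND 9: p_12 = 9·24358061715668518 + 624166032209291 = 219846721473225953, q_12 = 9·737009670907817 + 18885591446486 = 6651972629616839 → 219846721473225953/6651972629616839
APPEND 6: p_13 = 6·219846721473225953 + 24358061715668518 = 1343438390555024236, q_13 = 6·6651972629616839 + 737009670907817 = 40648845448608851 → 1343438390555024236/40648845448608851
APPEND 26: p_14 = 26·1343438390555024236 + 219846721473225953 = 35149244875903856089, q_14 = 26·40648845448608851 + 6651972629616839 = 1063521954293446965 → 35149244875903856089/1063521954293446965
APPEND 45: p_15 = 45·35149244875903856089 + 1343438390555024236 = 1583059457806228548241, q_15 = 45·1063521954293446965 + 40648845448608851 = 47899136788653722276 → 1583059457806228548241/47899136788653722276

33/1
661/20
11270/341
14458022/437461
1115073538/33739137
18116330487/548151611
15586459506169/471604494863
624166032209291/18885591446486
1583059457806228548241/47899136788653722276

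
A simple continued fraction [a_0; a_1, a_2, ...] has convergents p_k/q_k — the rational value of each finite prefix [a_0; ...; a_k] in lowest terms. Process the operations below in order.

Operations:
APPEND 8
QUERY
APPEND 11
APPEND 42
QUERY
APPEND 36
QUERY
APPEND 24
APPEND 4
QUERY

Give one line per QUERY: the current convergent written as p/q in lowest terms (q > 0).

APPEND 8: p_0 = 8·1 + 0 = 8, q_0 = 8·0 + 1 = 1 → 8/1
APPEND 11: p_1 = 11·8 + 1 = 89, q_1 = 11·1 + 0 = 11 → 89/11
APPEND 42: p_2 = 42·89 + 8 = 3746, q_2 = 42·11 + 1 = 463 → 3746/463
APPEND 36: p_3 = 36·3746 + 89 = 134945, q_3 = 36·463 + 11 = 16679 → 134945/16679
APPEND 24: p_4 = 24·134945 + 3746 = 3242426, q_4 = 24·16679 + 463 = 400759 → 3242426/400759
APPEND 4: p_5 = 4·3242426 + 134945 = 13104649, q_5 = 4·400759 + 16679 = 1619715 → 13104649/1619715

8/1
3746/463
134945/16679
13104649/1619715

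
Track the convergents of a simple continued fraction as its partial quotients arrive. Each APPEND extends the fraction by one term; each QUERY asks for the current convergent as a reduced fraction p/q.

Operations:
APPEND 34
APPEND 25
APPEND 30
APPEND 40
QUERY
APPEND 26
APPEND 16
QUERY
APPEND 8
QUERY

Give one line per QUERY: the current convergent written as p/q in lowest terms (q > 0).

APPEND 34: p_0 = 34·1 + 0 = 34, q_0 = 34·0 + 1 = 1 → 34/1
APPEND 25: p_1 = 25·34 + 1 = 851, q_1 = 25·1 + 0 = 25 → 851/25
APPEND 30: p_2 = 30·851 + 34 = 25564, q_2 = 30·25 + 1 = 751 → 25564/751
APPEND 40: p_3 = 40·25564 + 851 = 1023411, q_3 = 40·751 + 25 = 30065 → 1023411/30065
APPEND 26: p_4 = 26·1023411 + 25564 = 26634250, q_4 = 26·30065 + 751 = 782441 → 26634250/782441
APPEND 16: p_5 = 16·26634250 + 1023411 = 427171411, q_5 = 16·782441 + 30065 = 12549121 → 427171411/12549121
APPEND 8: p_6 = 8·427171411 + 26634250 = 3444005538, q_6 = 8·12549121 + 782441 = 101175409 → 3444005538/101175409

1023411/30065
427171411/12549121
3444005538/101175409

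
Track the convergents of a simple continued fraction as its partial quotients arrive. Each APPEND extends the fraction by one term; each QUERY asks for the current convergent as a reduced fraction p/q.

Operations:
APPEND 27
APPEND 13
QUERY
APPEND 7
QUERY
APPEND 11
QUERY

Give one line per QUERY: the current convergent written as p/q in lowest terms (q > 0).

APPEND 27: p_0 = 27·1 + 0 = 27, q_0 = 27·0 + 1 = 1 → 27/1
APPEND 13: p_1 = 13·27 + 1 = 352, q_1 = 13·1 + 0 = 13 → 352/13
APPEND 7: p_2 = 7·352 + 27 = 2491, q_2 = 7·13 + 1 = 92 → 2491/92
APPEND 11: p_3 = 11·2491 + 352 = 27753, q_3 = 11·92 + 13 = 1025 → 27753/1025

352/13
2491/92
27753/1025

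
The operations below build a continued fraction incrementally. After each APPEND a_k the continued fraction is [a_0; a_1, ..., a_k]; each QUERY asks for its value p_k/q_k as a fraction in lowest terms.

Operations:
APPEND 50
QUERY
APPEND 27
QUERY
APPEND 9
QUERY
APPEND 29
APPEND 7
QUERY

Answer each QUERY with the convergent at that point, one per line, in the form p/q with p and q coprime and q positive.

APPEND 50: p_0 = 50·1 + 0 = 50, q_0 = 50·0 + 1 = 1 → 50/1
APPEND 27: p_1 = 27·50 + 1 = 1351, q_1 = 27·1 + 0 = 27 → 1351/27
APPEND 9: p_2 = 9·1351 + 50 = 12209, q_2 = 9·27 + 1 = 244 → 12209/244
APPEND 29: p_3 = 29·12209 + 1351 = 355412, q_3 = 29·244 + 27 = 7103 → 355412/7103
APPEND 7: p_4 = 7·355412 + 12209 = 2500093, q_4 = 7·7103 + 244 = 49965 → 2500093/49965

50/1
1351/27
12209/244
2500093/49965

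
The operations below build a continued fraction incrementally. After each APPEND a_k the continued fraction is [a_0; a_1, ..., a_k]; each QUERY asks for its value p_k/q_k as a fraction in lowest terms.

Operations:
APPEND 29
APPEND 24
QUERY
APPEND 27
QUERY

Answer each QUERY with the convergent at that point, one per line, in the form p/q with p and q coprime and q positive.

697/24
18848/649

APPEND 29: p_0 = 29·1 + 0 = 29, q_0 = 29·0 + 1 = 1 → 29/1
APPEND 24: p_1 = 24·29 + 1 = 697, q_1 = 24·1 + 0 = 24 → 697/24
APPEND 27: p_2 = 27·697 + 29 = 18848, q_2 = 27·24 + 1 = 649 → 18848/649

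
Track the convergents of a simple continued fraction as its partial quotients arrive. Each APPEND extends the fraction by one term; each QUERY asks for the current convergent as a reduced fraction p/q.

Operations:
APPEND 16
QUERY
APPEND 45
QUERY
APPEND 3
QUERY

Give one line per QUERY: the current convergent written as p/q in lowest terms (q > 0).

APPEND 16: p_0 = 16·1 + 0 = 16, q_0 = 16·0 + 1 = 1 → 16/1
APPEND 45: p_1 = 45·16 + 1 = 721, q_1 = 45·1 + 0 = 45 → 721/45
APPEND 3: p_2 = 3·721 + 16 = 2179, q_2 = 3·45 + 1 = 136 → 2179/136

16/1
721/45
2179/136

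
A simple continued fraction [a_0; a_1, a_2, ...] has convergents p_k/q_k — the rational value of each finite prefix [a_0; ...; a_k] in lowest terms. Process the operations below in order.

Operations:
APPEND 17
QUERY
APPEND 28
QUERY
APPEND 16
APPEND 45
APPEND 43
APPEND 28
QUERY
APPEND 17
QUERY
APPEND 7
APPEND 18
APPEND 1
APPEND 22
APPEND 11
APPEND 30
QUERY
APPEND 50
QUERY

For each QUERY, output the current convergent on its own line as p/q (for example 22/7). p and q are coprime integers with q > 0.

APPEND 17: p_0 = 17·1 + 0 = 17, q_0 = 17·0 + 1 = 1 → 17/1
APPEND 28: p_1 = 28·17 + 1 = 477, q_1 = 28·1 + 0 = 28 → 477/28
APPEND 16: p_2 = 16·477 + 17 = 7649, q_2 = 16·28 + 1 = 449 → 7649/449
APPEND 45: p_3 = 45·7649 + 477 = 344682, q_3 = 45·449 + 28 = 20233 → 344682/20233
APPEND 43: p_4 = 43·344682 + 7649 = 14828975, q_4 = 43·20233 + 449 = 870468 → 14828975/870468
APPEND 28: p_5 = 28·14828975 + 344682 = 415555982, q_5 = 28·870468 + 20233 = 24393337 → 415555982/24393337
APPEND 17: p_6 = 17·415555982 + 14828975 = 7079280669, q_6 = 17·24393337 + 870468 = 415557197 → 7079280669/415557197
APPEND 7: p_7 = 7·7079280669 + 415555982 = 49970520665, q_7 = 7·415557197 + 24393337 = 2933293716 → 49970520665/2933293716
APPEND 18: p_8 = 18·49970520665 + 7079280669 = 906548652639, q_8 = 18·2933293716 + 415557197 = 53214844085 → 906548652639/53214844085
APPEND 1: p_9 = 1·906548652639 + 49970520665 = 956519173304, q_9 = 1·53214844085 + 2933293716 = 56148137801 → 956519173304/56148137801
APPEND 22: p_10 = 22·956519173304 + 906548652639 = 21949970465327, q_10 = 22·56148137801 + 53214844085 = 1288473875707 → 21949970465327/1288473875707
APPEND 11: p_11 = 11·21949970465327 + 956519173304 = 242406194291901, q_11 = 11·1288473875707 + 56148137801 = 14229360770578 → 242406194291901/14229360770578
APPEND 30: p_12 = 30·242406194291901 + 21949970465327 = 7294135799222357, q_12 = 30·14229360770578 + 1288473875707 = 428169296993047 → 7294135799222357/428169296993047
APPEND 50: p_13 = 50·7294135799222357 + 242406194291901 = 364949196155409751, q_13 = 50·428169296993047 + 14229360770578 = 21422694210422928 → 364949196155409751/21422694210422928

17/1
477/28
415555982/24393337
7079280669/415557197
7294135799222357/428169296993047
364949196155409751/21422694210422928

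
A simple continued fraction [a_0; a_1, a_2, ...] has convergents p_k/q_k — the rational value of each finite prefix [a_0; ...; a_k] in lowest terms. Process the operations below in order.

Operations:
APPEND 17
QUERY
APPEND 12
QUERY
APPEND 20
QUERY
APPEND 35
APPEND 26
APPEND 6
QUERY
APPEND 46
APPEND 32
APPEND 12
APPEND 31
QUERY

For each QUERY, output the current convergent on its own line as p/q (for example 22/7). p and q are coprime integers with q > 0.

17/1
205/12
4117/241
22679802/1327625
12538229389449/733959969896

APPEND 17: p_0 = 17·1 + 0 = 17, q_0 = 17·0 + 1 = 1 → 17/1
APPEND 12: p_1 = 12·17 + 1 = 205, q_1 = 12·1 + 0 = 12 → 205/12
APPEND 20: p_2 = 20·205 + 17 = 4117, q_2 = 20·12 + 1 = 241 → 4117/241
APPEND 35: p_3 = 35·4117 + 205 = 144300, q_3 = 35·241 + 12 = 8447 → 144300/8447
APPEND 26: p_4 = 26·144300 + 4117 = 3755917, q_4 = 26·8447 + 241 = 219863 → 3755917/219863
APPEND 6: p_5 = 6·3755917 + 144300 = 22679802, q_5 = 6·219863 + 8447 = 1327625 → 22679802/1327625
APPEND 46: p_6 = 46·22679802 + 3755917 = 1047026809, q_6 = 46·1327625 + 219863 = 61290613 → 1047026809/61290613
APPEND 32: p_7 = 32·1047026809 + 22679802 = 33527537690, q_7 = 32·61290613 + 1327625 = 1962627241 → 33527537690/1962627241
APPEND 12: p_8 = 12·33527537690 + 1047026809 = 403377479089, q_8 = 12·1962627241 + 61290613 = 23612817505 → 403377479089/23612817505
APPEND 31: p_9 = 31·403377479089 + 33527537690 = 12538229389449, q_9 = 31·23612817505 + 1962627241 = 733959969896 → 12538229389449/733959969896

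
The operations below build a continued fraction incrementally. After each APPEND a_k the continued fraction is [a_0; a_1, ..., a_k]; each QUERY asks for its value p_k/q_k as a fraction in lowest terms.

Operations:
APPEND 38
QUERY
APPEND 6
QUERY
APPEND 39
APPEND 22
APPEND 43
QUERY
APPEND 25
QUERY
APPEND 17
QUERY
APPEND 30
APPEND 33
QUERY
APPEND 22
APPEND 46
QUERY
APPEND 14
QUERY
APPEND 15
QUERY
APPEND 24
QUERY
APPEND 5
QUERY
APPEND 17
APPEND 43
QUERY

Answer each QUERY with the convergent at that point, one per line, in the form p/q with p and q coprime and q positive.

APPEND 38: p_0 = 38·1 + 0 = 38, q_0 = 38·0 + 1 = 1 → 38/1
APPEND 6: p_1 = 6·38 + 1 = 229, q_1 = 6·1 + 0 = 6 → 229/6
APPEND 39: p_2 = 39·229 + 38 = 8969, q_2 = 39·6 + 1 = 235 → 8969/235
APPEND 22: p_3 = 22·8969 + 229 = 197547, q_3 = 22·235 + 6 = 5176 → 197547/5176
APPEND 43: p_4 = 43·197547 + 8969 = 8503490, q_4 = 43·5176 + 235 = 222803 → 8503490/222803
APPEND 25: p_5 = 25·8503490 + 197547 = 212784797, q_5 = 25·222803 + 5176 = 5575251 → 212784797/5575251
APPEND 17: p_6 = 17·212784797 + 8503490 = 3625845039, q_6 = 17·5575251 + 222803 = 95002070 → 3625845039/95002070
APPEND 30: p_7 = 30·3625845039 + 212784797 = 108988135967, q_7 = 30·95002070 + 5575251 = 2855637351 → 108988135967/2855637351
APPEND 33: p_8 = 33·108988135967 + 3625845039 = 3600234331950, q_8 = 33·2855637351 + 95002070 = 94331034653 → 3600234331950/94331034653
APPEND 22: p_9 = 22·3600234331950 + 108988135967 = 79314143438867, q_9 = 22·94331034653 + 2855637351 = 2078138399717 → 79314143438867/2078138399717
APPEND 46: p_10 = 46·79314143438867 + 3600234331950 = 3652050832519832, q_10 = 46·2078138399717 + 94331034653 = 95688697421635 → 3652050832519832/95688697421635
APPEND 14: p_11 = 14·3652050832519832 + 79314143438867 = 51208025798716515, q_11 = 14·95688697421635 + 2078138399717 = 1341719902302607 → 51208025798716515/1341719902302607
APPEND 15: p_12 = 15·51208025798716515 + 3652050832519832 = 771772437813267557, q_12 = 15·1341719902302607 + 95688697421635 = 20221487231960740 → 771772437813267557/20221487231960740
APPEND 24: p_13 = 24·771772437813267557 + 51208025798716515 = 18573746533317137883, q_13 = 24·20221487231960740 + 1341719902302607 = 486657413469360367 → 18573746533317137883/486657413469360367
APPEND 5: p_14 = 5·18573746533317137883 + 771772437813267557 = 93640505104398956972, q_14 = 5·486657413469360367 + 20221487231960740 = 2453508554578762575 → 93640505104398956972/2453508554578762575
APPEND 17: p_15 = 17·93640505104398956972 + 18573746533317137883 = 1610462333308099406407, q_15 = 17·2453508554578762575 + 486657413469360367 = 42196302841308324142 → 1610462333308099406407/42196302841308324142
APPEND 43: p_16 = 43·1610462333308099406407 + 93640505104398956972 = 69343520837352673432473, q_16 = 43·42196302841308324142 + 2453508554578762575 = 1816894530730836700681 → 69343520837352673432473/1816894530730836700681

38/1
229/6
8503490/222803
212784797/5575251
3625845039/95002070
3600234331950/94331034653
3652050832519832/95688697421635
51208025798716515/1341719902302607
771772437813267557/20221487231960740
18573746533317137883/486657413469360367
93640505104398956972/2453508554578762575
69343520837352673432473/1816894530730836700681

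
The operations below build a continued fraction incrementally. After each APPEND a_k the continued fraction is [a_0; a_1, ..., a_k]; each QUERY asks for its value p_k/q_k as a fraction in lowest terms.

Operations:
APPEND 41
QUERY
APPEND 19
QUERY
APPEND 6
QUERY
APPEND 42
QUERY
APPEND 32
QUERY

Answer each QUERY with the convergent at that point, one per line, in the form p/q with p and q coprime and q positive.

APPEND 41: p_0 = 41·1 + 0 = 41, q_0 = 41·0 + 1 = 1 → 41/1
APPEND 19: p_1 = 19·41 + 1 = 780, q_1 = 19·1 + 0 = 19 → 780/19
APPEND 6: p_2 = 6·780 + 41 = 4721, q_2 = 6·19 + 1 = 115 → 4721/115
APPEND 42: p_3 = 42·4721 + 780 = 199062, q_3 = 42·115 + 19 = 4849 → 199062/4849
APPEND 32: p_4 = 32·199062 + 4721 = 6374705, q_4 = 32·4849 + 115 = 155283 → 6374705/155283

41/1
780/19
4721/115
199062/4849
6374705/155283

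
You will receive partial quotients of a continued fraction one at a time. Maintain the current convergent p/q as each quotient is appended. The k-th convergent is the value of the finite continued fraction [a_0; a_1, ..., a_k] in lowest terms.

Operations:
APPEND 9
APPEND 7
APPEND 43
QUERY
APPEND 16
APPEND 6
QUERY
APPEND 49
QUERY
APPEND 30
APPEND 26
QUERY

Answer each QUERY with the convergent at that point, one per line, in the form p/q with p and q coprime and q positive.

APPEND 9: p_0 = 9·1 + 0 = 9, q_0 = 9·0 + 1 = 1 → 9/1
APPEND 7: p_1 = 7·9 + 1 = 64, q_1 = 7·1 + 0 = 7 → 64/7
APPEND 43: p_2 = 43·64 + 9 = 2761, q_2 = 43·7 + 1 = 302 → 2761/302
APPEND 16: p_3 = 16·2761 + 64 = 44240, q_3 = 16·302 + 7 = 4839 → 44240/4839
APPEND 6: p_4 = 6·44240 + 2761 = 268201, q_4 = 6·4839 + 302 = 29336 → 268201/29336
APPEND 49: p_5 = 49·268201 + 44240 = 13186089, q_5 = 49·29336 + 4839 = 1442303 → 13186089/1442303
APPEND 30: p_6 = 30·13186089 + 268201 = 395850871, q_6 = 30·1442303 + 29336 = 43298426 → 395850871/43298426
APPEND 26: p_7 = 26·395850871 + 13186089 = 10305308735, q_7 = 26·43298426 + 1442303 = 1127201379 → 10305308735/1127201379

2761/302
268201/29336
13186089/1442303
10305308735/1127201379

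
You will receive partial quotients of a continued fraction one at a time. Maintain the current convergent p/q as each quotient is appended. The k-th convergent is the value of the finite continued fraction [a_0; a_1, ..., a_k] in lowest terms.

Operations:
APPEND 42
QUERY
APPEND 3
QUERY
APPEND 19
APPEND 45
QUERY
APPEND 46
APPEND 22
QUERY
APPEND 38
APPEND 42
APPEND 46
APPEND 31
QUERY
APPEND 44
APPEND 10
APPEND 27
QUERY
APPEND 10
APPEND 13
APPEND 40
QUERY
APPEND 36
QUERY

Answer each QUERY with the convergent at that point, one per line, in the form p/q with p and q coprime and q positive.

42/1
127/3
110602/2613
112093836/2648245
255890049846947/6045466630805
3060377393231104518/72302183768046863
16125817844121785895877/380976492557595251435
580931819916889045510211/13724660002141437701018

APPEND 42: p_0 = 42·1 + 0 = 42, q_0 = 42·0 + 1 = 1 → 42/1
APPEND 3: p_1 = 3·42 + 1 = 127, q_1 = 3·1 + 0 = 3 → 127/3
APPEND 19: p_2 = 19·127 + 42 = 2455, q_2 = 19·3 + 1 = 58 → 2455/58
APPEND 45: p_3 = 45·2455 + 127 = 110602, q_3 = 45·58 + 3 = 2613 → 110602/2613
APPEND 46: p_4 = 46·110602 + 2455 = 5090147, q_4 = 46·2613 + 58 = 120256 → 5090147/120256
APPEND 22: p_5 = 22·5090147 + 110602 = 112093836, q_5 = 22·120256 + 2613 = 2648245 → 112093836/2648245
APPEND 38: p_6 = 38·112093836 + 5090147 = 4264655915, q_6 = 38·2648245 + 120256 = 100753566 → 4264655915/100753566
APPEND 42: p_7 = 42·4264655915 + 112093836 = 179227642266, q_7 = 42·100753566 + 2648245 = 4234298017 → 179227642266/4234298017
APPEND 46: p_8 = 46·179227642266 + 4264655915 = 8248736200151, q_8 = 46·4234298017 + 100753566 = 194878462348 → 8248736200151/194878462348
APPEND 31: p_9 = 31·8248736200151 + 179227642266 = 255890049846947, q_9 = 31·194878462348 + 4234298017 = 6045466630805 → 255890049846947/6045466630805
APPEND 44: p_10 = 44·255890049846947 + 8248736200151 = 11267410929465819, q_10 = 44·6045466630805 + 194878462348 = 266195410217768 → 11267410929465819/266195410217768
APPEND 10: p_11 = 10·11267410929465819 + 255890049846947 = 112929999344505137, q_11 = 10·266195410217768 + 6045466630805 = 2667999568808485 → 112929999344505137/2667999568808485
APPEND 27: p_12 = 27·112929999344505137 + 11267410929465819 = 3060377393231104518, q_12 = 27·2667999568808485 + 266195410217768 = 72302183768046863 → 3060377393231104518/72302183768046863
APPEND 10: p_13 = 10·3060377393231104518 + 112929999344505137 = 30716703931655550317, q_13 = 10·72302183768046863 + 2667999568808485 = 725689837249277115 → 30716703931655550317/725689837249277115
APPEND 13: p_14 = 13·30716703931655550317 + 3060377393231104518 = 402377528504753258639, q_14 = 13·725689837249277115 + 72302183768046863 = 9506270068008649358 → 402377528504753258639/9506270068008649358
APPEND 40: p_15 = 40·402377528504753258639 + 30716703931655550317 = 16125817844121785895877, q_15 = 40·9506270068008649358 + 725689837249277115 = 380976492557595251435 → 16125817844121785895877/380976492557595251435
APPEND 36: p_16 = 36·16125817844121785895877 + 402377528504753258639 = 580931819916889045510211, q_16 = 36·380976492557595251435 + 9506270068008649358 = 13724660002141437701018 → 580931819916889045510211/13724660002141437701018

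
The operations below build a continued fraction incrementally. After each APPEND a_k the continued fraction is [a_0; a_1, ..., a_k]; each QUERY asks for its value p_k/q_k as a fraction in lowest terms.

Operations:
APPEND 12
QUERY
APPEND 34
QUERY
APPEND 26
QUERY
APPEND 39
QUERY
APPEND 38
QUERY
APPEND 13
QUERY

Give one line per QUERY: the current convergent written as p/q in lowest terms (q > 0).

12/1
409/34
10646/885
415603/34549
15803560/1313747
205861883/17113260

APPEND 12: p_0 = 12·1 + 0 = 12, q_0 = 12·0 + 1 = 1 → 12/1
APPEND 34: p_1 = 34·12 + 1 = 409, q_1 = 34·1 + 0 = 34 → 409/34
APPEND 26: p_2 = 26·409 + 12 = 10646, q_2 = 26·34 + 1 = 885 → 10646/885
APPEND 39: p_3 = 39·10646 + 409 = 415603, q_3 = 39·885 + 34 = 34549 → 415603/34549
APPEND 38: p_4 = 38·415603 + 10646 = 15803560, q_4 = 38·34549 + 885 = 1313747 → 15803560/1313747
APPEND 13: p_5 = 13·15803560 + 415603 = 205861883, q_5 = 13·1313747 + 34549 = 17113260 → 205861883/17113260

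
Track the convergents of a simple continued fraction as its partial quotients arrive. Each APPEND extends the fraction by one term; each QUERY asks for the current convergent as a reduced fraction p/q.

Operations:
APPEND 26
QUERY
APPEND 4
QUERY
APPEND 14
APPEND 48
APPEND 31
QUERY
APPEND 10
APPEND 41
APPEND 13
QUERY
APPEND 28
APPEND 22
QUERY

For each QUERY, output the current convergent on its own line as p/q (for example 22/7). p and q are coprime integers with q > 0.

26/1
105/4
2230799/84997
11979868589/456452101
7411814669497/282401960671

APPEND 26: p_0 = 26·1 + 0 = 26, q_0 = 26·0 + 1 = 1 → 26/1
APPEND 4: p_1 = 4·26 + 1 = 105, q_1 = 4·1 + 0 = 4 → 105/4
APPEND 14: p_2 = 14·105 + 26 = 1496, q_2 = 14·4 + 1 = 57 → 1496/57
APPEND 48: p_3 = 48·1496 + 105 = 71913, q_3 = 48·57 + 4 = 2740 → 71913/2740
APPEND 31: p_4 = 31·71913 + 1496 = 2230799, q_4 = 31·2740 + 57 = 84997 → 2230799/84997
APPEND 10: p_5 = 10·2230799 + 71913 = 22379903, q_5 = 10·84997 + 2740 = 852710 → 22379903/852710
APPEND 41: p_6 = 41·22379903 + 2230799 = 919806822, q_6 = 41·852710 + 84997 = 35046107 → 919806822/35046107
APPEND 13: p_7 = 13·919806822 + 22379903 = 11979868589, q_7 = 13·35046107 + 852710 = 456452101 → 11979868589/456452101
APPEND 28: p_8 = 28·11979868589 + 919806822 = 336356127314, q_8 = 28·456452101 + 35046107 = 12815704935 → 336356127314/12815704935
APPEND 22: p_9 = 22·336356127314 + 11979868589 = 7411814669497, q_9 = 22·12815704935 + 456452101 = 282401960671 → 7411814669497/282401960671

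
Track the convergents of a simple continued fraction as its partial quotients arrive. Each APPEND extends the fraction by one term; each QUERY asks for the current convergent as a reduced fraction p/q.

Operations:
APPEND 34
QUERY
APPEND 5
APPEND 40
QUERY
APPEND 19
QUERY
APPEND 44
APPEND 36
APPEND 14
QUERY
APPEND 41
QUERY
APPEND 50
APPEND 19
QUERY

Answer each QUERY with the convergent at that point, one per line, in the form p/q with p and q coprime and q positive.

APPEND 34: p_0 = 34·1 + 0 = 34, q_0 = 34·0 + 1 = 1 → 34/1
APPEND 5: p_1 = 5·34 + 1 = 171, q_1 = 5·1 + 0 = 5 → 171/5
APPEND 40: p_2 = 40·171 + 34 = 6874, q_2 = 40·5 + 1 = 201 → 6874/201
APPEND 19: p_3 = 19·6874 + 171 = 130777, q_3 = 19·201 + 5 = 3824 → 130777/3824
APPEND 44: p_4 = 44·130777 + 6874 = 5761062, q_4 = 44·3824 + 201 = 168457 → 5761062/168457
APPEND 36: p_5 = 36·5761062 + 130777 = 207529009, q_5 = 36·168457 + 3824 = 6068276 → 207529009/6068276
APPEND 14: p_6 = 14·207529009 + 5761062 = 2911167188, q_6 = 14·6068276 + 168457 = 85124321 → 2911167188/85124321
APPEND 41: p_7 = 41·2911167188 + 207529009 = 119565383717, q_7 = 41·85124321 + 6068276 = 3496165437 → 119565383717/3496165437
APPEND 50: p_8 = 50·119565383717 + 2911167188 = 5981180353038, q_8 = 50·3496165437 + 85124321 = 174893396171 → 5981180353038/174893396171
APPEND 19: p_9 = 19·5981180353038 + 119565383717 = 113761992091439, q_9 = 19·174893396171 + 3496165437 = 3326470692686 → 113761992091439/3326470692686

34/1
6874/201
130777/3824
2911167188/85124321
119565383717/3496165437
113761992091439/3326470692686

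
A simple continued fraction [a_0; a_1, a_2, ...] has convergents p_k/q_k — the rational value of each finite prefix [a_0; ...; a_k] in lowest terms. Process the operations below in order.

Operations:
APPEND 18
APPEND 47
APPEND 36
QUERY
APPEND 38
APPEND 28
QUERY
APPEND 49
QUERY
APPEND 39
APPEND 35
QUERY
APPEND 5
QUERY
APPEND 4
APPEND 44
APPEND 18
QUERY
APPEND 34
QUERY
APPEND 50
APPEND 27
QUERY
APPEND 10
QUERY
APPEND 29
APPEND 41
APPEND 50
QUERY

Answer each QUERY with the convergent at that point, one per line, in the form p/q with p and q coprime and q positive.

APPEND 18: p_0 = 18·1 + 0 = 18, q_0 = 18·0 + 1 = 1 → 18/1
APPEND 47: p_1 = 47·18 + 1 = 847, q_1 = 47·1 + 0 = 47 → 847/47
APPEND 36: p_2 = 36·847 + 18 = 30510, q_2 = 36·47 + 1 = 1693 → 30510/1693
APPEND 38: p_3 = 38·30510 + 847 = 1160227, q_3 = 38·1693 + 47 = 64381 → 1160227/64381
APPEND 28: p_4 = 28·1160227 + 30510 = 32516866, q_4 = 28·64381 + 1693 = 1804361 → 32516866/1804361
APPEND 49: p_5 = 49·32516866 + 1160227 = 1594486661, q_5 = 49·1804361 + 64381 = 88478070 → 1594486661/88478070
APPEND 39: p_6 = 39·1594486661 + 32516866 = 62217496645, q_6 = 39·88478070 + 1804361 = 3452449091 → 62217496645/3452449091
APPEND 35: p_7 = 35·62217496645 + 1594486661 = 2179206869236, q_7 = 35·3452449091 + 88478070 = 120924196255 → 2179206869236/120924196255
APPEND 5: p_8 = 5·2179206869236 + 62217496645 = 10958251842825, q_8 = 5·120924196255 + 3452449091 = 608073430366 → 10958251842825/608073430366
APPEND 4: p_9 = 4·10958251842825 + 2179206869236 = 46012214240536, q_9 = 4·608073430366 + 120924196255 = 2553217917719 → 46012214240536/2553217917719
APPEND 44: p_10 = 44·46012214240536 + 10958251842825 = 2035495678426409, q_10 = 44·2553217917719 + 608073430366 = 112949661810002 → 2035495678426409/112949661810002
APPEND 18: p_11 = 18·2035495678426409 + 46012214240536 = 36684934425915898, q_11 = 18·112949661810002 + 2553217917719 = 2035647130497755 → 36684934425915898/2035647130497755
APPEND 34: p_12 = 34·36684934425915898 + 2035495678426409 = 1249323266159566941, q_12 = 34·2035647130497755 + 112949661810002 = 69324952098733672 → 1249323266159566941/69324952098733672
APPEND 50: p_13 = 50·1249323266159566941 + 36684934425915898 = 62502848242404262948, q_13 = 50·69324952098733672 + 2035647130497755 = 3468283252067181355 → 62502848242404262948/3468283252067181355
APPEND 27: p_14 = 27·62502848242404262948 + 1249323266159566941 = 1688826225811074666537, q_14 = 27·3468283252067181355 + 69324952098733672 = 93712972757912630257 → 1688826225811074666537/93712972757912630257
APPEND 10: p_15 = 10·1688826225811074666537 + 62502848242404262948 = 16950765106353150928318, q_15 = 10·93712972757912630257 + 3468283252067181355 = 940598010831193483925 → 16950765106353150928318/940598010831193483925
APPEND 29: p_16 = 29·16950765106353150928318 + 1688826225811074666537 = 493261014310052451587759, q_16 = 29·940598010831193483925 + 93712972757912630257 = 27371055286862523664082 → 493261014310052451587759/27371055286862523664082
APPEND 41: p_17 = 41·493261014310052451587759 + 16950765106353150928318 = 20240652351818503666026437, q_17 = 41·27371055286862523664082 + 940598010831193483925 = 1123153864772194663711287 → 20240652351818503666026437/1123153864772194663711287
APPEND 50: p_18 = 50·20240652351818503666026437 + 493261014310052451587759 = 1012525878605235235752909609, q_18 = 50·1123153864772194663711287 + 27371055286862523664082 = 56185064293896595709228432 → 1012525878605235235752909609/56185064293896595709228432

30510/1693
32516866/1804361
1594486661/88478070
2179206869236/120924196255
10958251842825/608073430366
36684934425915898/2035647130497755
1249323266159566941/69324952098733672
1688826225811074666537/93712972757912630257
16950765106353150928318/940598010831193483925
1012525878605235235752909609/56185064293896595709228432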